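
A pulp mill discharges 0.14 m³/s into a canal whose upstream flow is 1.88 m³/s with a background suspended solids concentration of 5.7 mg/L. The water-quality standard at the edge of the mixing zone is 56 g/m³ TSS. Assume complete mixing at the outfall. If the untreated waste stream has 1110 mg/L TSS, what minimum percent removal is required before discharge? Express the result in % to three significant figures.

34.1 %

Mass balance: 56·2.02 = 0.14·Cₑ + 1.88·5.7.
Cₑ = (113.1 − 10.72) / 0.14 = 731.5 mg/L.
Required removal = 1 − 731.5/1110 = 34.1 %.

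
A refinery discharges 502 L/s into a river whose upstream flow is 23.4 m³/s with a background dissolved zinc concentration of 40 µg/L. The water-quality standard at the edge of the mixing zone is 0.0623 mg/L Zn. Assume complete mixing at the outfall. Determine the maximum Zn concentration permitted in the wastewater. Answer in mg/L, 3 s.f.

502 L/s = 0.502 m³/s.
40 µg/L = 0.04 mg/L.
Mass balance: 0.0623·23.9 = 0.502·Cₑ + 23.4·0.04.
Cₑ = (1.489 − 0.936) / 0.502 = 1.102 mg/L.

1.10 mg/L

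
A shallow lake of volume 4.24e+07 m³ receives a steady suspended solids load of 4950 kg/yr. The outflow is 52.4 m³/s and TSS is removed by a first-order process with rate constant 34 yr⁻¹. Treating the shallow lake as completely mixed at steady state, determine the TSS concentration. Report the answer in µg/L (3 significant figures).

Outflow Q = 52.4 m³/s × 3.156e+07 s/yr = 1.654e+09 m³/yr.
Steady-state CSTR mass balance: W = Q·C + k·V·C, so C = W/(Q + kV).
Q + kV = 1.654e+09 + 34·4.24e+07 = 3.095e+09 m³/yr.
C = 4950/3.095e+09 = 1.599e-06 kg/m³ = 0.001599 mg/L = 1.599 µg/L.

1.60 µg/L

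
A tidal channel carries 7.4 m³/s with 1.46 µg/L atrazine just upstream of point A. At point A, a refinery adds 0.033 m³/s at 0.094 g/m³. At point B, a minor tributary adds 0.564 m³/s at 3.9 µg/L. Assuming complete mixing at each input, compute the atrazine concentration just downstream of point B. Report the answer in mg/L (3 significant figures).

0.00201 mg/L

1.46 µg/L = 0.00146 mg/L.
After input A: C = (7.4·0.00146 + 0.033·0.094) / 7.433 = 0.001871 mg/L.
3.9 µg/L = 0.0039 mg/L.
After input B: C = (7.433·0.001871 + 0.564·0.0039) / 7.997 = 0.002014 mg/L.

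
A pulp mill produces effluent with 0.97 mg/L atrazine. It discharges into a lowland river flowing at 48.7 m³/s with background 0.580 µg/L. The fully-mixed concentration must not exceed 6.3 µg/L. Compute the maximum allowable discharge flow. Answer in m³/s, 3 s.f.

0.580 µg/L = 0.00058 mg/L.
6.3 µg/L = 0.0063 mg/L.
Mass balance at complete mixing: C_std·(Q_w + Q_r) = Q_w·C_e + Q_r·C_b.
Rearranging, Q_w = Q_r·(C_std − C_b)/(C_e − C_std) = 48.7·(0.0063 − 0.00058) / (0.97 − 0.0063) = 0.2891 m³/s.

0.289 m³/s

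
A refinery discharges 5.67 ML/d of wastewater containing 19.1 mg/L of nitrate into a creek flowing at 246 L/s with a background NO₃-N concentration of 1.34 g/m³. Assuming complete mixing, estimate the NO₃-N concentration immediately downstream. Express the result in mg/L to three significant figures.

5.08 mg/L

5.67 ML/d = 0.06562 m³/s.
246 L/s = 0.246 m³/s.
Flow-weighted mixing gives C = (0.06562·19.1 + 0.246·1.34) / (0.06562 + 0.246) = 1.583/0.3116 = 5.08 mg/L.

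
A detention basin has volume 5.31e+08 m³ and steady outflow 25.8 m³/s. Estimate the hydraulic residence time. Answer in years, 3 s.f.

Q = 25.8 m³/s × 3.156e+07 s/yr = 8.142e+08 m³/yr.
Hydraulic residence time τ = V/Q = 5.31e+08/8.142e+08 = 0.6522 yr.

0.652 yr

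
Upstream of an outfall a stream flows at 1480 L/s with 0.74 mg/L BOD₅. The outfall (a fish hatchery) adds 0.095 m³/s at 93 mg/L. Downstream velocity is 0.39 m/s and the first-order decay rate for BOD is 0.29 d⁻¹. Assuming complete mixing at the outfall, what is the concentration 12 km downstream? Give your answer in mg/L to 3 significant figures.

5.69 mg/L

1480 L/s = 1.48 m³/s.
After complete mixing, C₀ = (0.095·93 + 1.48·0.74) / 1.575 = 6.305 mg/L.
Travel time t = 1.2e+04 m / 0.39 m/s = 3.077e+04 s = 0.3561 d.
C = 6.305·exp(−0.29·0.3561) = 6.305·0.9019 = 5.686 mg/L.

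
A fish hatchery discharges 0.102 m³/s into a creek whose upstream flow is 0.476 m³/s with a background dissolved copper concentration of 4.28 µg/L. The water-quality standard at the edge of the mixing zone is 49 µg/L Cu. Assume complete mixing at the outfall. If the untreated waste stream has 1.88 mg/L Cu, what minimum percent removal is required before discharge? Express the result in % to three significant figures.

86.3 %

4.28 µg/L = 0.00428 mg/L.
49 µg/L = 0.049 mg/L.
Mass balance: 0.049·0.578 = 0.102·Cₑ + 0.476·0.00428.
Cₑ = (0.02832 − 0.002037) / 0.102 = 0.2577 mg/L.
Required removal = 1 − 0.2577/1.88 = 86.29 %.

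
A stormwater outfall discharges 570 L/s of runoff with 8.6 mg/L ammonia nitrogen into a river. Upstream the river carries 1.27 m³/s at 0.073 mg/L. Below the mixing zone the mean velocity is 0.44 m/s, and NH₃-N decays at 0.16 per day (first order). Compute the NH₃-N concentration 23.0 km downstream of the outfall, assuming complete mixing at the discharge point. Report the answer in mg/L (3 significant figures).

2.46 mg/L

570 L/s = 0.57 m³/s.
After complete mixing, C₀ = (0.57·8.6 + 1.27·0.073) / 1.84 = 2.715 mg/L.
Travel time t = 2.3e+04 m / 0.44 m/s = 5.227e+04 s = 0.605 d.
C = 2.715·exp(−0.16·0.605) = 2.715·0.9077 = 2.464 mg/L.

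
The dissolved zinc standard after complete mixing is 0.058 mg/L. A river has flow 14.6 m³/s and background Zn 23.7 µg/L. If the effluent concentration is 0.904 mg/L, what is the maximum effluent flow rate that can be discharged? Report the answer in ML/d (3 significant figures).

51.1 ML/d

23.7 µg/L = 0.0237 mg/L.
Mass balance at complete mixing: C_std·(Q_w + Q_r) = Q_w·C_e + Q_r·C_b.
Rearranging, Q_w = Q_r·(C_std − C_b)/(C_e − C_std) = 14.6·(0.058 − 0.0237) / (0.904 − 0.058) = 0.5919 m³/s.
= 51.14 ML/d.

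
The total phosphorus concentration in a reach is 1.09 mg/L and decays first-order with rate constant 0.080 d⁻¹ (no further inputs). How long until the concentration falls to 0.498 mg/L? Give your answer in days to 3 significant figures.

t = ln(C₀/C)/k = ln(1.09/0.498)/0.080 = 0.7833/0.080 = 9.792 d.

9.79 d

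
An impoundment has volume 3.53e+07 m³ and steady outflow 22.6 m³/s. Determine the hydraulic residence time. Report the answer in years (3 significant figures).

0.0495 yr

Q = 22.6 m³/s × 3.156e+07 s/yr = 7.132e+08 m³/yr.
Hydraulic residence time τ = V/Q = 3.53e+07/7.132e+08 = 0.0495 yr.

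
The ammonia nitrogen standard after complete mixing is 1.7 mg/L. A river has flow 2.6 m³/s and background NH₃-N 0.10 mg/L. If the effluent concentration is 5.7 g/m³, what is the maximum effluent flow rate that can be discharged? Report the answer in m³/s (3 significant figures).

Mass balance at complete mixing: C_std·(Q_w + Q_r) = Q_w·C_e + Q_r·C_b.
Rearranging, Q_w = Q_r·(C_std − C_b)/(C_e − C_std) = 2.6·(1.7 − 0.1) / (5.7 − 1.7) = 1.04 m³/s.

1.04 m³/s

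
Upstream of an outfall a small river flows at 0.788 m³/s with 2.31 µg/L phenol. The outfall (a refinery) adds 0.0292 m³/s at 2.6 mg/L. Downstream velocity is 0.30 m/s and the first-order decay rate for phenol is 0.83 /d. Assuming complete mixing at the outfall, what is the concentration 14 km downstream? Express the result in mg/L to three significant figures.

2.31 µg/L = 0.00231 mg/L.
After complete mixing, C₀ = (0.0292·2.6 + 0.788·0.00231) / 0.8172 = 0.09513 mg/L.
Travel time t = 1.4e+04 m / 0.30 m/s = 4.667e+04 s = 0.5401 d.
C = 0.09513·exp(−0.83·0.5401) = 0.09513·0.6387 = 0.06076 mg/L.

0.0608 mg/L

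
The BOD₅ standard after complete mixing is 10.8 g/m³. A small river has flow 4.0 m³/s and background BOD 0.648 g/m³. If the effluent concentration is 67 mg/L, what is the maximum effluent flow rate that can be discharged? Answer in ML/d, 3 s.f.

62.4 ML/d

Mass balance at complete mixing: C_std·(Q_w + Q_r) = Q_w·C_e + Q_r·C_b.
Rearranging, Q_w = Q_r·(C_std − C_b)/(C_e − C_std) = 4.0·(10.8 − 0.648) / (67 − 10.8) = 0.7226 m³/s.
= 62.43 ML/d.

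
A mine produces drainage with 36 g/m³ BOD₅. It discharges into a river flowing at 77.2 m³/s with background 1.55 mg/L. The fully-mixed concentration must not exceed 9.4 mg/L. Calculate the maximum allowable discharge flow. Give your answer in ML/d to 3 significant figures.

Mass balance at complete mixing: C_std·(Q_w + Q_r) = Q_w·C_e + Q_r·C_b.
Rearranging, Q_w = Q_r·(C_std − C_b)/(C_e − C_std) = 77.2·(9.4 − 1.55) / (36 − 9.4) = 22.78 m³/s.
= 1968 ML/d.

1970 ML/d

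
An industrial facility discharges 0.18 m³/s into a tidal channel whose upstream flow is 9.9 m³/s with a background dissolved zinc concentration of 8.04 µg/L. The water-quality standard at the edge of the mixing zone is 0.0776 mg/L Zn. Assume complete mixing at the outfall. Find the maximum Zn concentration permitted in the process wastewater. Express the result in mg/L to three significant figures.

3.90 mg/L

8.04 µg/L = 0.00804 mg/L.
Mass balance: 0.0776·10.08 = 0.18·Cₑ + 9.9·0.00804.
Cₑ = (0.7822 − 0.0796) / 0.18 = 3.903 mg/L.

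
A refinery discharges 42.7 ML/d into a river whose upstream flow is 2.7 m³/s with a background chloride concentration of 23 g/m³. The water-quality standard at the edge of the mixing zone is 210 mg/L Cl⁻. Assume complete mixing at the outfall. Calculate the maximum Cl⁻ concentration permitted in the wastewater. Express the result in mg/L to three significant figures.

1230 mg/L

42.7 ML/d = 0.4942 m³/s.
Mass balance: 210·3.194 = 0.4942·Cₑ + 2.7·23.
Cₑ = (670.8 − 62.1) / 0.4942 = 1232 mg/L.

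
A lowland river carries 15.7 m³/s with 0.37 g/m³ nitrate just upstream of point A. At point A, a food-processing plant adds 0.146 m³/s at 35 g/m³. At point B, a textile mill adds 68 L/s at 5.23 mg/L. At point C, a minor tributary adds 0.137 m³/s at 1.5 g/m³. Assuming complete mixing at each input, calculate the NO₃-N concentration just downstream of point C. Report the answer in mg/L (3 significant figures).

After input A: C = (15.7·0.37 + 0.146·35) / 15.85 = 0.6891 mg/L.
68 L/s = 0.068 m³/s.
After input B: C = (15.85·0.6891 + 0.068·5.23) / 15.91 = 0.7085 mg/L.
After input C: C = (15.91·0.7085 + 0.137·1.5) / 16.05 = 0.7152 mg/L.

0.715 mg/L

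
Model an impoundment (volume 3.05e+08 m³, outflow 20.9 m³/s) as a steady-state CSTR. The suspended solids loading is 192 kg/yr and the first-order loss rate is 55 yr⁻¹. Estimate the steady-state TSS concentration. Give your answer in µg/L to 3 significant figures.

Outflow Q = 20.9 m³/s × 3.156e+07 s/yr = 6.596e+08 m³/yr.
Steady-state CSTR mass balance: W = Q·C + k·V·C, so C = W/(Q + kV).
Q + kV = 6.596e+08 + 55·3.05e+08 = 1.743e+10 m³/yr.
C = 192/1.743e+10 = 1.101e-08 kg/m³ = 1.101e-05 mg/L = 0.01101 µg/L.

0.0110 µg/L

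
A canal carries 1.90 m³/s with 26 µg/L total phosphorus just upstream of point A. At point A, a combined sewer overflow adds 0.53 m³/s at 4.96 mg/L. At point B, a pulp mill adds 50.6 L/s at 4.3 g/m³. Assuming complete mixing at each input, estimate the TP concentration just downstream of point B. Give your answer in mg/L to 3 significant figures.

26 µg/L = 0.026 mg/L.
After input A: C = (1.9·0.026 + 0.53·4.96) / 2.43 = 1.102 mg/L.
50.6 L/s = 0.0506 m³/s.
After input B: C = (2.43·1.102 + 0.0506·4.3) / 2.481 = 1.167 mg/L.

1.17 mg/L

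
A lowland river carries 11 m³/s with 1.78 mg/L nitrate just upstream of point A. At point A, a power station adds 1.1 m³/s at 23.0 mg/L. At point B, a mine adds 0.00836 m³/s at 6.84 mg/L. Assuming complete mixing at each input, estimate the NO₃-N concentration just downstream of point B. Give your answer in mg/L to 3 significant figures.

After input A: C = (11·1.78 + 1.1·23) / 12.1 = 3.709 mg/L.
After input B: C = (12.1·3.709 + 0.00836·6.84) / 12.11 = 3.711 mg/L.

3.71 mg/L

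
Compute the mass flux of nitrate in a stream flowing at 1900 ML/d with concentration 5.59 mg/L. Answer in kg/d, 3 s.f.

1900 ML/d = 21.99 m³/s.
Mass flux = Q·C = 21.99 m³/s × 5.59 g/m³ = 122.9 g/s.
= 122.9 g/s × 86.4 = 1.062e+04 kg/d.

10600 kg/d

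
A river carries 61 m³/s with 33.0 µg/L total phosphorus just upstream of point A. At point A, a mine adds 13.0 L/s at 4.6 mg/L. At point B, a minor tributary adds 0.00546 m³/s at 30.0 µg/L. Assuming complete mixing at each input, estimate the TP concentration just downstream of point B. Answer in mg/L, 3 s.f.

33.0 µg/L = 0.033 mg/L.
13.0 L/s = 0.013 m³/s.
After input A: C = (61·0.033 + 0.013·4.6) / 61.01 = 0.03397 mg/L.
30.0 µg/L = 0.03 mg/L.
After input B: C = (61.01·0.03397 + 0.00546·0.03) / 61.02 = 0.03397 mg/L.

0.0340 mg/L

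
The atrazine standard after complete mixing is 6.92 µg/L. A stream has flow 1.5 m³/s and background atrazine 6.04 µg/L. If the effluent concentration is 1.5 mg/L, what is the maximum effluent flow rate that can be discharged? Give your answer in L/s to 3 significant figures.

6.04 µg/L = 0.00604 mg/L.
6.92 µg/L = 0.00692 mg/L.
Mass balance at complete mixing: C_std·(Q_w + Q_r) = Q_w·C_e + Q_r·C_b.
Rearranging, Q_w = Q_r·(C_std − C_b)/(C_e − C_std) = 1.5·(0.00692 − 0.00604) / (1.5 − 0.00692) = 0.0008841 m³/s.
= 0.8841 L/s.

0.884 L/s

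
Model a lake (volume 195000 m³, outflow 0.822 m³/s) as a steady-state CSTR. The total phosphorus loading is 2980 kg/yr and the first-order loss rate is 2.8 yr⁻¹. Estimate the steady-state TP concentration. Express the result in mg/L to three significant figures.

0.113 mg/L

Outflow Q = 0.822 m³/s × 3.156e+07 s/yr = 2.594e+07 m³/yr.
Steady-state CSTR mass balance: W = Q·C + k·V·C, so C = W/(Q + kV).
Q + kV = 2.594e+07 + 2.8·195000 = 2.649e+07 m³/yr.
C = 2980/2.649e+07 = 0.0001125 kg/m³ = 0.1125 mg/L.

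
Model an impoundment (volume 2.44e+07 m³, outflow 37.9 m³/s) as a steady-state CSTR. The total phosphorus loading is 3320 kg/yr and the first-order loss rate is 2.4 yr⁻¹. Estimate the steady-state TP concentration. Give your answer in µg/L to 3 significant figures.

Outflow Q = 37.9 m³/s × 3.156e+07 s/yr = 1.196e+09 m³/yr.
Steady-state CSTR mass balance: W = Q·C + k·V·C, so C = W/(Q + kV).
Q + kV = 1.196e+09 + 2.4·2.44e+07 = 1.255e+09 m³/yr.
C = 3320/1.255e+09 = 2.646e-06 kg/m³ = 0.002646 mg/L = 2.646 µg/L.

2.65 µg/L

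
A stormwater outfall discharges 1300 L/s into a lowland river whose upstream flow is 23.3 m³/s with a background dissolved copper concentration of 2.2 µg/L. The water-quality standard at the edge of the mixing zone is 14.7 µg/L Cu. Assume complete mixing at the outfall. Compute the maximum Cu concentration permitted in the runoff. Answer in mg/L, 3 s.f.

1300 L/s = 1.3 m³/s.
2.2 µg/L = 0.0022 mg/L.
14.7 µg/L = 0.0147 mg/L.
Mass balance: 0.0147·24.6 = 1.3·Cₑ + 23.3·0.0022.
Cₑ = (0.3616 − 0.05126) / 1.3 = 0.2387 mg/L.

0.239 mg/L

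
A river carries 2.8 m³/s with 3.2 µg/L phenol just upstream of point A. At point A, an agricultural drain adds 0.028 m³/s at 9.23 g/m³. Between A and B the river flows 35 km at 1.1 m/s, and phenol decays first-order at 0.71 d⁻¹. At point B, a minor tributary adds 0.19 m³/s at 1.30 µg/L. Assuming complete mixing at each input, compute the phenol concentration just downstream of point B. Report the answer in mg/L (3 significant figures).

3.2 µg/L = 0.0032 mg/L.
After input A: C = (2.8·0.0032 + 0.028·9.23) / 2.828 = 0.09455 mg/L.
Over the 35 km reach to input B (t = 3.182e+04 s = 0.3683 d), decay gives C = 0.09455·exp(−0.71·0.3683) = 0.0728 mg/L.
1.30 µg/L = 0.0013 mg/L.
After input B: C = (2.828·0.0728 + 0.19·0.0013) / 3.018 = 0.0683 mg/L.

0.0683 mg/L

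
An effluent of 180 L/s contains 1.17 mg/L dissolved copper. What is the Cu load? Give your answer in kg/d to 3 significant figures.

180 L/s = 0.18 m³/s.
Mass flux = Q·C = 0.18 m³/s × 1.17 g/m³ = 0.2106 g/s.
= 0.2106 g/s × 86.4 = 18.2 kg/d.

18.2 kg/d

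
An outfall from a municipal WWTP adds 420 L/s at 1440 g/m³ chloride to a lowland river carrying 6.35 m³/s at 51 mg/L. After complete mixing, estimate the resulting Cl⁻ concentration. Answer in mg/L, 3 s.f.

137 mg/L

420 L/s = 0.42 m³/s.
Conservation of mass across the mixing zone: C = (0.42·1440 + 6.35·51) / (0.42 + 6.35) = 928.6/6.77 = 137.2 mg/L.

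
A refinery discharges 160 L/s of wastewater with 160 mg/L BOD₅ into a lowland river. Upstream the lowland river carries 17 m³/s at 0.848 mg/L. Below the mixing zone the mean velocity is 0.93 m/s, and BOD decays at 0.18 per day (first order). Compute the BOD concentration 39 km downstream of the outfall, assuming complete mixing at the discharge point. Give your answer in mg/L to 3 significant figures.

2.14 mg/L

160 L/s = 0.16 m³/s.
After complete mixing, C₀ = (0.16·160 + 17·0.848) / 17.16 = 2.332 mg/L.
Travel time t = 3.9e+04 m / 0.93 m/s = 4.194e+04 s = 0.4854 d.
C = 2.332·exp(−0.18·0.4854) = 2.332·0.9163 = 2.137 mg/L.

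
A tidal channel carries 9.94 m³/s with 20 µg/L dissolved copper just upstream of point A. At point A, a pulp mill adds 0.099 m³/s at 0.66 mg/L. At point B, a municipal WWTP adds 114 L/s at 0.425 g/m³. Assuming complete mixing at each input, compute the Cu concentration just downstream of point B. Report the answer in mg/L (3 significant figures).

20 µg/L = 0.02 mg/L.
After input A: C = (9.94·0.02 + 0.099·0.66) / 10.04 = 0.02631 mg/L.
114 L/s = 0.114 m³/s.
After input B: C = (10.04·0.02631 + 0.114·0.425) / 10.15 = 0.03079 mg/L.

0.0308 mg/L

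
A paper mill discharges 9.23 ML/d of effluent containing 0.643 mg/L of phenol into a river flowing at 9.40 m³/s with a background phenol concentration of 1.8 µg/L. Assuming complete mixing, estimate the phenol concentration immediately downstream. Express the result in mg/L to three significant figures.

0.00901 mg/L

9.23 ML/d = 0.1068 m³/s.
1.8 µg/L = 0.0018 mg/L.
Conservation of mass across the mixing zone: C = (0.1068·0.643 + 9.4·0.0018) / (0.1068 + 9.4) = 0.08561/9.507 = 0.009005 mg/L.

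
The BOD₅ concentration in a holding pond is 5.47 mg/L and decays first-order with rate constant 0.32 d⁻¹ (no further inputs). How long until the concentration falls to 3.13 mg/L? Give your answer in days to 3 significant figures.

t = ln(C₀/C)/k = ln(5.47/3.13)/0.32 = 0.5582/0.32 = 1.745 d.

1.74 d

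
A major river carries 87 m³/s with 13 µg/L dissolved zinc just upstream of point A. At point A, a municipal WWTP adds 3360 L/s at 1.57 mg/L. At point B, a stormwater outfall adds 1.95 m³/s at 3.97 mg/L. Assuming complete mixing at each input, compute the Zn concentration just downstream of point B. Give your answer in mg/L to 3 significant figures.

13 µg/L = 0.013 mg/L.
3360 L/s = 3.36 m³/s.
After input A: C = (87·0.013 + 3.36·1.57) / 90.36 = 0.0709 mg/L.
After input B: C = (90.36·0.0709 + 1.95·3.97) / 92.31 = 0.1533 mg/L.

0.153 mg/L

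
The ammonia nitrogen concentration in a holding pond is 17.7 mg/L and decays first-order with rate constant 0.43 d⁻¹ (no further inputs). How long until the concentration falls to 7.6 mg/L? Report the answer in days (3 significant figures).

t = ln(C₀/C)/k = ln(17.7/7.6)/0.43 = 0.8454/0.43 = 1.966 d.

1.97 d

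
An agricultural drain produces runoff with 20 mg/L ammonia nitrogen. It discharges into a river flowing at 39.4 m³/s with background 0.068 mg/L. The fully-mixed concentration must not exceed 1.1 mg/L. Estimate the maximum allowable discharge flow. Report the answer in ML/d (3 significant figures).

186 ML/d

Mass balance at complete mixing: C_std·(Q_w + Q_r) = Q_w·C_e + Q_r·C_b.
Rearranging, Q_w = Q_r·(C_std − C_b)/(C_e − C_std) = 39.4·(1.1 − 0.068) / (20 − 1.1) = 2.151 m³/s.
= 185.9 ML/d.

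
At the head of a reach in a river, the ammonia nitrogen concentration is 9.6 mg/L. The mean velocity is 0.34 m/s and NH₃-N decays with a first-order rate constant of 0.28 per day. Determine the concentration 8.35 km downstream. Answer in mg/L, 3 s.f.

8.87 mg/L

Travel time t = 8.35 km / 0.34 m/s = 8350/0.34 = 2.456e+04 s = 0.2842 d.
First-order decay: C = 9.6·exp(−0.28·0.2842) = 9.6·0.9235 = 8.866 mg/L.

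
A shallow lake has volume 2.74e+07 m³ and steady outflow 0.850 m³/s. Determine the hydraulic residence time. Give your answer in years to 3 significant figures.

Q = 0.850 m³/s × 3.156e+07 s/yr = 2.682e+07 m³/yr.
Hydraulic residence time τ = V/Q = 2.74e+07/2.682e+07 = 1.021 yr.

1.02 yr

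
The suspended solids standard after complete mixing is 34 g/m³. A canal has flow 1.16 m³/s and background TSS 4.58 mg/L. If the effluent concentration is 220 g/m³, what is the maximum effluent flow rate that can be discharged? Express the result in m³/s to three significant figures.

Mass balance at complete mixing: C_std·(Q_w + Q_r) = Q_w·C_e + Q_r·C_b.
Rearranging, Q_w = Q_r·(C_std − C_b)/(C_e − C_std) = 1.16·(34 − 4.58) / (220 − 34) = 0.1835 m³/s.

0.183 m³/s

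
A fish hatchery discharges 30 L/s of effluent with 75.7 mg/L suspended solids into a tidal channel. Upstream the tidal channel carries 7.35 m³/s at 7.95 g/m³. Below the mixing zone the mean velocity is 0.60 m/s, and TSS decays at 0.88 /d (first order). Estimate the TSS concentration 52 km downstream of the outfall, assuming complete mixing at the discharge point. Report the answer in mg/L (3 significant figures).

3.40 mg/L

30 L/s = 0.03 m³/s.
After complete mixing, C₀ = (0.03·75.7 + 7.35·7.95) / 7.38 = 8.225 mg/L.
Travel time t = 5.2e+04 m / 0.60 m/s = 8.667e+04 s = 1.003 d.
C = 8.225·exp(−0.88·1.003) = 8.225·0.4137 = 3.403 mg/L.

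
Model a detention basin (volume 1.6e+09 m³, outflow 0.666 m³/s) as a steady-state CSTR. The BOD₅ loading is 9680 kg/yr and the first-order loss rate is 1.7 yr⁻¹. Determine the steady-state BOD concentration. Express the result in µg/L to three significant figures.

3.53 µg/L

Outflow Q = 0.666 m³/s × 3.156e+07 s/yr = 2.102e+07 m³/yr.
Steady-state CSTR mass balance: W = Q·C + k·V·C, so C = W/(Q + kV).
Q + kV = 2.102e+07 + 1.7·1.6e+09 = 2.741e+09 m³/yr.
C = 9680/2.741e+09 = 3.532e-06 kg/m³ = 0.003532 mg/L = 3.532 µg/L.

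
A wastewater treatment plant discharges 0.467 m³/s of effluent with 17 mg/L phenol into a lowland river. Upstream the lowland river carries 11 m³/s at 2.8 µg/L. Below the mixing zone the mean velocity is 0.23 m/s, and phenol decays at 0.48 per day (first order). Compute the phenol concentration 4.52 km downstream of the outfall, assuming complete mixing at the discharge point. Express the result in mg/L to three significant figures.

0.623 mg/L

2.8 µg/L = 0.0028 mg/L.
After complete mixing, C₀ = (0.467·17 + 11·0.0028) / 11.47 = 0.695 mg/L.
Travel time t = 4520 m / 0.23 m/s = 1.965e+04 s = 0.2275 d.
C = 0.695·exp(−0.48·0.2275) = 0.695·0.8966 = 0.6231 mg/L.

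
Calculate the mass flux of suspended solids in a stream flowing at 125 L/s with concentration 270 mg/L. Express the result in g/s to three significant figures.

125 L/s = 0.125 m³/s.
Mass flux = Q·C = 0.125 m³/s × 270 g/m³ = 33.75 g/s.

33.8 g/s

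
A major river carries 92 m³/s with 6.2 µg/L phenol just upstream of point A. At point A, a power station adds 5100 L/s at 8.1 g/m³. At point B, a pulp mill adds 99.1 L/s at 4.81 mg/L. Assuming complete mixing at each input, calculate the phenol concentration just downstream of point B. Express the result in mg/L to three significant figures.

6.2 µg/L = 0.0062 mg/L.
5100 L/s = 5.1 m³/s.
After input A: C = (92·0.0062 + 5.1·8.1) / 97.1 = 0.4313 mg/L.
99.1 L/s = 0.0991 m³/s.
After input B: C = (97.1·0.4313 + 0.0991·4.81) / 97.2 = 0.4358 mg/L.

0.436 mg/L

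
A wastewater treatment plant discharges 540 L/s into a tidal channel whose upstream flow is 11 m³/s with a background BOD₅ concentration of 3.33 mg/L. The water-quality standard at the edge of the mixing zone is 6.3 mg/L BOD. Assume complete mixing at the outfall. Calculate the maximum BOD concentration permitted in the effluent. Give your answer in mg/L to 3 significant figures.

540 L/s = 0.54 m³/s.
Mass balance: 6.3·11.54 = 0.54·Cₑ + 11·3.33.
Cₑ = (72.7 − 36.63) / 0.54 = 66.8 mg/L.

66.8 mg/L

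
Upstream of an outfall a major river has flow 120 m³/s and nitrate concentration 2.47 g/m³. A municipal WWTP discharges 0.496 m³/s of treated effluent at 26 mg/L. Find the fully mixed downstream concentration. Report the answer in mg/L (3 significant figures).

Conservation of mass across the mixing zone: C = (0.496·26 + 120·2.47) / (0.496 + 120) = 309.3/120.5 = 2.567 mg/L.

2.57 mg/L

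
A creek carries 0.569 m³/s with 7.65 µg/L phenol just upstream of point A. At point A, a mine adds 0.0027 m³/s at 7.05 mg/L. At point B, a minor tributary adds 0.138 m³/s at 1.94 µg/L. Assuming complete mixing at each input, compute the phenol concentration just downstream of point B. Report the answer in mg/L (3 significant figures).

7.65 µg/L = 0.00765 mg/L.
After input A: C = (0.569·0.00765 + 0.0027·7.05) / 0.5717 = 0.04091 mg/L.
1.94 µg/L = 0.00194 mg/L.
After input B: C = (0.5717·0.04091 + 0.138·0.00194) / 0.7097 = 0.03333 mg/L.

0.0333 mg/L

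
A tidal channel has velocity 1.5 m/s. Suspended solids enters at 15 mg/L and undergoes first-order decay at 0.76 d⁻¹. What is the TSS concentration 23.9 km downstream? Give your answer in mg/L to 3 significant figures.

Travel time t = 23.9 km / 1.5 m/s = 2.39e+04/1.5 = 1.593e+04 s = 0.1844 d.
First-order decay: C = 15·exp(−0.76·0.1844) = 15·0.8692 = 13.04 mg/L.

13.0 mg/L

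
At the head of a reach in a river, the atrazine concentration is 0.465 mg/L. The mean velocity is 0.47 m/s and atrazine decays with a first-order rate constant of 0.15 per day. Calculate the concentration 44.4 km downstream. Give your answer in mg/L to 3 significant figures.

0.395 mg/L

Travel time t = 44.4 km / 0.47 m/s = 4.44e+04/0.47 = 9.447e+04 s = 1.093 d.
First-order decay: C = 0.465·exp(−0.15·1.093) = 0.465·0.8487 = 0.3947 mg/L.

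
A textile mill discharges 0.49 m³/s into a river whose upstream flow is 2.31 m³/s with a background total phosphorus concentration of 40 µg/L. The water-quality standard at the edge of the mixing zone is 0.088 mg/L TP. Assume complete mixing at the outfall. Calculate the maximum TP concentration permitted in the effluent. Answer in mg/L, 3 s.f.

0.314 mg/L

40 µg/L = 0.04 mg/L.
Mass balance: 0.088·2.8 = 0.49·Cₑ + 2.31·0.04.
Cₑ = (0.2464 − 0.0924) / 0.49 = 0.3143 mg/L.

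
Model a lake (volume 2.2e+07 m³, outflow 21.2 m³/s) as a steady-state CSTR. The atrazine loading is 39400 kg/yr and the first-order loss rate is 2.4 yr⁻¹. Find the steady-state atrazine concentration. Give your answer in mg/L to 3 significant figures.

Outflow Q = 21.2 m³/s × 3.156e+07 s/yr = 6.69e+08 m³/yr.
Steady-state CSTR mass balance: W = Q·C + k·V·C, so C = W/(Q + kV).
Q + kV = 6.69e+08 + 2.4·2.2e+07 = 7.218e+08 m³/yr.
C = 39400/7.218e+08 = 5.458e-05 kg/m³ = 0.05458 mg/L.

0.0546 mg/L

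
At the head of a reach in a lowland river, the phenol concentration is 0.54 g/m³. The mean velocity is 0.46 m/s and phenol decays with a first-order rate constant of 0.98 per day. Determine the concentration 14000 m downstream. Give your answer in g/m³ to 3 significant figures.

Travel time t = 14000 m / 0.46 m/s = 1.4e+04/0.46 = 3.043e+04 s = 0.3523 d.
First-order decay: C = 0.54·exp(−0.98·0.3523) = 0.54·0.7081 = 0.3824 g/m³.

0.382 g/m³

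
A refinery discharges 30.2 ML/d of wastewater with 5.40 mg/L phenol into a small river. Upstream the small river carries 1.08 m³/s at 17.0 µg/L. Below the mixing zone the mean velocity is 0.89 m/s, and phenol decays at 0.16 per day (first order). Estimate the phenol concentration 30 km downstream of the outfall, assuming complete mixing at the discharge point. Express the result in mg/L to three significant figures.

30.2 ML/d = 0.3495 m³/s.
17.0 µg/L = 0.017 mg/L.
After complete mixing, C₀ = (0.3495·5.4 + 1.08·0.017) / 1.43 = 1.333 mg/L.
Travel time t = 3e+04 m / 0.89 m/s = 3.371e+04 s = 0.3901 d.
C = 1.333·exp(−0.16·0.3901) = 1.333·0.9395 = 1.253 mg/L.

1.25 mg/L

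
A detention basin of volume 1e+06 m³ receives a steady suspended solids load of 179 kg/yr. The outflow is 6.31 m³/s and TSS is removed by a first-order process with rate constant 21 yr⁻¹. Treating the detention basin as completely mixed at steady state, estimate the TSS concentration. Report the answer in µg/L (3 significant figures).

0.813 µg/L

Outflow Q = 6.31 m³/s × 3.156e+07 s/yr = 1.991e+08 m³/yr.
Steady-state CSTR mass balance: W = Q·C + k·V·C, so C = W/(Q + kV).
Q + kV = 1.991e+08 + 21·1e+06 = 2.201e+08 m³/yr.
C = 179/2.201e+08 = 8.132e-07 kg/m³ = 0.0008132 mg/L = 0.8132 µg/L.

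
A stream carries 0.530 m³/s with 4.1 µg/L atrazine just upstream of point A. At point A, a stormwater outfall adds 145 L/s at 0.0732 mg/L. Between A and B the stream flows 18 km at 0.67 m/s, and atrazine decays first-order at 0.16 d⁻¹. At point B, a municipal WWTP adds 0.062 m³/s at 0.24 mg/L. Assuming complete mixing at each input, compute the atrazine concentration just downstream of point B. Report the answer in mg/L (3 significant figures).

4.1 µg/L = 0.0041 mg/L.
145 L/s = 0.145 m³/s.
After input A: C = (0.53·0.0041 + 0.145·0.0732) / 0.675 = 0.01894 mg/L.
Over the 18 km reach to input B (t = 2.687e+04 s = 0.3109 d), decay gives C = 0.01894·exp(−0.16·0.3109) = 0.01802 mg/L.
After input B: C = (0.675·0.01802 + 0.062·0.24) / 0.737 = 0.0367 mg/L.

0.0367 mg/L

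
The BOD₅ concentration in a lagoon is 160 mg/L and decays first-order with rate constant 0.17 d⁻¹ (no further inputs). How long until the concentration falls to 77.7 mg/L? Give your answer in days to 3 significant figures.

4.25 d

t = ln(C₀/C)/k = ln(160/77.7)/0.17 = 0.7223/0.17 = 4.249 d.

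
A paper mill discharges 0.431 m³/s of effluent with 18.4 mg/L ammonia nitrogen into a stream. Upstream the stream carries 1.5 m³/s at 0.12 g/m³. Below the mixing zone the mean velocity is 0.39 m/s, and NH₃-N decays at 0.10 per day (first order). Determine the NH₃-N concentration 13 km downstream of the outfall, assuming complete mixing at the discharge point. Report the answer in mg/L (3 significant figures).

After complete mixing, C₀ = (0.431·18.4 + 1.5·0.12) / 1.931 = 4.2 mg/L.
Travel time t = 1.3e+04 m / 0.39 m/s = 3.333e+04 s = 0.3858 d.
C = 4.2·exp(−0.10·0.3858) = 4.2·0.9622 = 4.041 mg/L.

4.04 mg/L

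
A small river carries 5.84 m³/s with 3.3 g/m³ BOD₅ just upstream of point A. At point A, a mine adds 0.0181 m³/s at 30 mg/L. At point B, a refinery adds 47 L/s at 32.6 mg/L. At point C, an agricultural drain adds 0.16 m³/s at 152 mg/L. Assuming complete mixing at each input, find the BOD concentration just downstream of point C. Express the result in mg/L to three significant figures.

7.53 mg/L

After input A: C = (5.84·3.3 + 0.0181·30) / 5.858 = 3.382 mg/L.
47 L/s = 0.047 m³/s.
After input B: C = (5.858·3.382 + 0.047·32.6) / 5.905 = 3.615 mg/L.
After input C: C = (5.905·3.615 + 0.16·152) / 6.065 = 7.53 mg/L.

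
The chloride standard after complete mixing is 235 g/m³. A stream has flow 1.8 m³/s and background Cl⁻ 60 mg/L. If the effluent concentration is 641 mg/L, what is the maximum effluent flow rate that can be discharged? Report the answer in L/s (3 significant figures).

776 L/s

Mass balance at complete mixing: C_std·(Q_w + Q_r) = Q_w·C_e + Q_r·C_b.
Rearranging, Q_w = Q_r·(C_std − C_b)/(C_e − C_std) = 1.8·(235 − 60) / (641 − 235) = 0.7759 m³/s.
= 775.9 L/s.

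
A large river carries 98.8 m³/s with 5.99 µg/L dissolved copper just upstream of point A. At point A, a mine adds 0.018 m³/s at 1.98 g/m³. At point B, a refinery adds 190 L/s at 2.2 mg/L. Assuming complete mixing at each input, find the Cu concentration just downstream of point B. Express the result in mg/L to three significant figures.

0.0106 mg/L

5.99 µg/L = 0.00599 mg/L.
After input A: C = (98.8·0.00599 + 0.018·1.98) / 98.82 = 0.00635 mg/L.
190 L/s = 0.19 m³/s.
After input B: C = (98.82·0.00635 + 0.19·2.2) / 99.01 = 0.01056 mg/L.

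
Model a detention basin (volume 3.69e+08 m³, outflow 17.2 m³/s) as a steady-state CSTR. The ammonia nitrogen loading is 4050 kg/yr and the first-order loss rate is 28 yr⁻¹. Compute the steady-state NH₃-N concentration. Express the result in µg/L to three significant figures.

0.372 µg/L

Outflow Q = 17.2 m³/s × 3.156e+07 s/yr = 5.428e+08 m³/yr.
Steady-state CSTR mass balance: W = Q·C + k·V·C, so C = W/(Q + kV).
Q + kV = 5.428e+08 + 28·3.69e+08 = 1.087e+10 m³/yr.
C = 4050/1.087e+10 = 3.724e-07 kg/m³ = 0.0003724 mg/L = 0.3724 µg/L.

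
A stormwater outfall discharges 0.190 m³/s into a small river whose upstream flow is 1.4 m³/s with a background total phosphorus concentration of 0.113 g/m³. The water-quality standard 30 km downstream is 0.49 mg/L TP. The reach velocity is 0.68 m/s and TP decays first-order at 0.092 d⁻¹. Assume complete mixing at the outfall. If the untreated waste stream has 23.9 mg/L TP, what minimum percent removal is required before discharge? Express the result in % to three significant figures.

85.5 %

Travel time to the compliance point: t = 3e+04/0.68 = 4.412e+04 s = 0.5106 d; decay factor exp(−0.092·0.5106) = 0.9541.
So the concentration just after mixing may be at most 0.49/0.9541 = 0.5136 mg/L.
Mass balance: 0.5136·1.59 = 0.19·Cₑ + 1.4·0.113.
Cₑ = (0.8166 − 0.1582) / 0.19 = 3.465 mg/L.
Required removal = 1 − 3.465/23.9 = 85.5 %.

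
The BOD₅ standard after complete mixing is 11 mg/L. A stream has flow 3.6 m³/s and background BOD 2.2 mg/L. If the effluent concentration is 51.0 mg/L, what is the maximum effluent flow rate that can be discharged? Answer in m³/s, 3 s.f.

Mass balance at complete mixing: C_std·(Q_w + Q_r) = Q_w·C_e + Q_r·C_b.
Rearranging, Q_w = Q_r·(C_std − C_b)/(C_e − C_std) = 3.6·(11 − 2.2) / (51 − 11) = 0.792 m³/s.

0.792 m³/s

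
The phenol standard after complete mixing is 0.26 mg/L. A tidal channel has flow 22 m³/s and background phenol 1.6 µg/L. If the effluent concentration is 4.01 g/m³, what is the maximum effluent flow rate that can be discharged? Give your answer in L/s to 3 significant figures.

1520 L/s

1.6 µg/L = 0.0016 mg/L.
Mass balance at complete mixing: C_std·(Q_w + Q_r) = Q_w·C_e + Q_r·C_b.
Rearranging, Q_w = Q_r·(C_std − C_b)/(C_e − C_std) = 22·(0.26 − 0.0016) / (4.01 − 0.26) = 1.516 m³/s.
= 1516 L/s.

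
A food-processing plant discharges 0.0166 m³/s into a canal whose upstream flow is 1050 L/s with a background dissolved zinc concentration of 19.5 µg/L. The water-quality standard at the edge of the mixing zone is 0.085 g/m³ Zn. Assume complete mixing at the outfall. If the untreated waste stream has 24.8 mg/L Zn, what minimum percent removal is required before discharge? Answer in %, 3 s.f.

1050 L/s = 1.05 m³/s.
19.5 µg/L = 0.0195 mg/L.
Mass balance: 0.085·1.067 = 0.0166·Cₑ + 1.05·0.0195.
Cₑ = (0.09066 − 0.02048) / 0.0166 = 4.228 mg/L.
Required removal = 1 − 4.228/24.8 = 82.95 %.

83.0 %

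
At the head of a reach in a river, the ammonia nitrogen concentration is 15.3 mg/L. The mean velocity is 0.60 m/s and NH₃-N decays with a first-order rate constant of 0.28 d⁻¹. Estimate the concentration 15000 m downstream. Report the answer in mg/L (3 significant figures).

14.1 mg/L

Travel time t = 15000 m / 0.60 m/s = 1.5e+04/0.60 = 2.5e+04 s = 0.2894 d.
First-order decay: C = 15.3·exp(−0.28·0.2894) = 15.3·0.9222 = 14.11 mg/L.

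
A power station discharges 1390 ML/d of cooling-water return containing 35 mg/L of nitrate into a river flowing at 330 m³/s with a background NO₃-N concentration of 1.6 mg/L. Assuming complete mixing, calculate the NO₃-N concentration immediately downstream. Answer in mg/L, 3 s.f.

1390 ML/d = 16.09 m³/s.
By mass balance at complete mixing, C = (16.09·35 + 330·1.6) / (16.09 + 330) = 1091/346.1 = 3.153 mg/L.

3.15 mg/L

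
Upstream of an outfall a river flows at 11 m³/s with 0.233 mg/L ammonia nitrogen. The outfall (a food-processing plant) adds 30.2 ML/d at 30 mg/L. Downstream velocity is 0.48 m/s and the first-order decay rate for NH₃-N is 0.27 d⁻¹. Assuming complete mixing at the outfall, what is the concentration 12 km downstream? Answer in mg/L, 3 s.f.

1.06 mg/L

30.2 ML/d = 0.3495 m³/s.
After complete mixing, C₀ = (0.3495·30 + 11·0.233) / 11.35 = 1.15 mg/L.
Travel time t = 1.2e+04 m / 0.48 m/s = 2.5e+04 s = 0.2894 d.
C = 1.15·exp(−0.27·0.2894) = 1.15·0.9248 = 1.063 mg/L.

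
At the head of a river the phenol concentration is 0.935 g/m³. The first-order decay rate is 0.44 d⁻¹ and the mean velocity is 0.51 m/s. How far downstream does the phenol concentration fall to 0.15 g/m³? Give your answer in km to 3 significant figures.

From C = C₀·e^(−kt), t = ln(C₀/C)/k = ln(0.935/0.15)/0.44 = 1.83/0.44 = 4.159 d.
Distance = v·t = 0.51 m/s × 3.593e+05 s = 1.833e+05 m = 183.3 km.

183 km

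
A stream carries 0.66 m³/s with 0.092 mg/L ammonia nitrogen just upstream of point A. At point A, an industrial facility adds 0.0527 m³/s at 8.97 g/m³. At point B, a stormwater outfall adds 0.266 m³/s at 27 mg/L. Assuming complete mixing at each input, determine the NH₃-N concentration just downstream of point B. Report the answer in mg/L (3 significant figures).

After input A: C = (0.66·0.092 + 0.0527·8.97) / 0.7127 = 0.7485 mg/L.
After input B: C = (0.7127·0.7485 + 0.266·27) / 0.9787 = 7.883 mg/L.

7.88 mg/L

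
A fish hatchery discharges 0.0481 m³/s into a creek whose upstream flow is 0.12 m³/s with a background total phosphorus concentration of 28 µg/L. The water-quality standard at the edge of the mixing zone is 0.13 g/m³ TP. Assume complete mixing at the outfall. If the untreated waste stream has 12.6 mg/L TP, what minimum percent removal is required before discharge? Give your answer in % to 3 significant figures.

28 µg/L = 0.028 mg/L.
Mass balance: 0.13·0.1681 = 0.0481·Cₑ + 0.12·0.028.
Cₑ = (0.02185 − 0.00336) / 0.0481 = 0.3845 mg/L.
Required removal = 1 − 0.3845/12.6 = 96.95 %.

96.9 %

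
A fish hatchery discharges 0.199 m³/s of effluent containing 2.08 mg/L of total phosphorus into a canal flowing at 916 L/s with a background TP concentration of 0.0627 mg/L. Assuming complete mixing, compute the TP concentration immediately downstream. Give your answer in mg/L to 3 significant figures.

916 L/s = 0.916 m³/s.
By mass balance at complete mixing, C = (0.199·2.08 + 0.916·0.0627) / (0.199 + 0.916) = 0.4714/1.115 = 0.4227 mg/L.

0.423 mg/L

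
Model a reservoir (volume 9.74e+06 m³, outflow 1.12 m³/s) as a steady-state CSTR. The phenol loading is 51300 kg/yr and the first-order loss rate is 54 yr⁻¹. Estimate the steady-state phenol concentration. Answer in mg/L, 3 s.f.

Outflow Q = 1.12 m³/s × 3.156e+07 s/yr = 3.534e+07 m³/yr.
Steady-state CSTR mass balance: W = Q·C + k·V·C, so C = W/(Q + kV).
Q + kV = 3.534e+07 + 54·9.74e+06 = 5.613e+08 m³/yr.
C = 51300/5.613e+08 = 9.139e-05 kg/m³ = 0.09139 mg/L.

0.0914 mg/L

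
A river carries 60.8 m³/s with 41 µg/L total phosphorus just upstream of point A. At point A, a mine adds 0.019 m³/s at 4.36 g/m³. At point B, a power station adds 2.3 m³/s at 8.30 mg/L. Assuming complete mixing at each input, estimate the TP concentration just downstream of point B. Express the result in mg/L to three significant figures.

0.343 mg/L

41 µg/L = 0.041 mg/L.
After input A: C = (60.8·0.041 + 0.019·4.36) / 60.82 = 0.04235 mg/L.
After input B: C = (60.82·0.04235 + 2.3·8.3) / 63.12 = 0.3433 mg/L.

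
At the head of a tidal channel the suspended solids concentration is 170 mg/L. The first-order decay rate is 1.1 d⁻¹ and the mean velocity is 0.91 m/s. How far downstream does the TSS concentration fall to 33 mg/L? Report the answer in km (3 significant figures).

From C = C₀·e^(−kt), t = ln(C₀/C)/k = ln(170/33)/1.1 = 1.639/1.1 = 1.49 d.
Distance = v·t = 0.91 m/s × 1.288e+05 s = 1.172e+05 m = 117.2 km.

117 km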